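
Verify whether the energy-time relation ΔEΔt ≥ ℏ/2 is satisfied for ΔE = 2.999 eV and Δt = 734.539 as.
Yes, it satisfies the uncertainty relation.

Calculate the product ΔEΔt:
ΔE = 2.999 eV = 4.805e-19 J
ΔEΔt = (4.805e-19 J) × (7.345e-16 s)
ΔEΔt = 3.529e-34 J·s

Compare to the minimum allowed value ℏ/2:
ℏ/2 = 5.273e-35 J·s

Since ΔEΔt = 3.529e-34 J·s ≥ 5.273e-35 J·s = ℏ/2,
this satisfies the uncertainty relation.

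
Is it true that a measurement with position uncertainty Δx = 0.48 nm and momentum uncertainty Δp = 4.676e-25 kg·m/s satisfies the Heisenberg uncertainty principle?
Yes, it satisfies the uncertainty principle.

Calculate the product ΔxΔp:
ΔxΔp = (4.800e-10 m) × (4.676e-25 kg·m/s)
ΔxΔp = 2.244e-34 J·s

Compare to the minimum allowed value ℏ/2:
ℏ/2 = 5.273e-35 J·s

Since ΔxΔp = 2.244e-34 J·s ≥ 5.273e-35 J·s = ℏ/2,
the measurement satisfies the uncertainty principle.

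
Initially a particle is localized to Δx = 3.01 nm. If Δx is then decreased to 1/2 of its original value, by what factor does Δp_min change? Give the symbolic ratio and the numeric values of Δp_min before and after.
Original Δp_min = 1.752 × 10^-26 kg·m/s; new Δp'_min = 3.504 × 10^-26 kg·m/s; ratio Δp'_min/Δp_min = 2.

From the uncertainty principle ΔxΔp ≥ ℏ/2, the minimum momentum uncertainty is Δp_min = ℏ/(2Δx).

Original (Δx = 3.01 nm = 3.010e-09 m):
Δp_min = (1.055e-34 J·s)/(2 × 3.010e-09 m) = 1.752e-26 kg·m/s

When Δx → (1/2)Δx:
Δp'_min = ℏ/(2 × (1/2)Δx) = 2 × ℏ/(2Δx) = 2 × Δp_min
Δp'_min = 2 × 1.752e-26 kg·m/s = 3.504e-26 kg·m/s

Since Δp_min ∝ 1/Δx, when Δx is decreased to 1/2 of its original value, Δp_min increases to 2 times its original value.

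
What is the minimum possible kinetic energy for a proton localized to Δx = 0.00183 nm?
1.549 eV

Localizing a particle requires giving it sufficient momentum uncertainty:

1. From uncertainty principle: Δp ≥ ℏ/(2Δx)
   Δp_min = (1.055e-34 J·s) / (2 × 1.830e-12 m)
   Δp_min = 2.881e-23 kg·m/s

2. This momentum uncertainty corresponds to kinetic energy:
   KE ≈ (Δp)²/(2m) = (2.881e-23)²/(2 × 1.673e-27 kg)
   KE = 2.482e-19 J = 1.549 eV

Tighter localization requires more energy.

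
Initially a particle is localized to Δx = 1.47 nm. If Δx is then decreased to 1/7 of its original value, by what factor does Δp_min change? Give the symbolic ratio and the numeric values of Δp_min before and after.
Original Δp_min = 3.587 × 10^-26 kg·m/s; new Δp'_min = 2.511 × 10^-25 kg·m/s; ratio Δp'_min/Δp_min = 7.

From the uncertainty principle ΔxΔp ≥ ℏ/2, the minimum momentum uncertainty is Δp_min = ℏ/(2Δx).

Original (Δx = 1.47 nm = 1.470e-09 m):
Δp_min = (1.055e-34 J·s)/(2 × 1.470e-09 m) = 3.587e-26 kg·m/s

When Δx → (1/7)Δx:
Δp'_min = ℏ/(2 × (1/7)Δx) = 7 × ℏ/(2Δx) = 7 × Δp_min
Δp'_min = 7 × 3.587e-26 kg·m/s = 2.511e-25 kg·m/s

Since Δp_min ∝ 1/Δx, when Δx is decreased to 1/7 of its original value, Δp_min increases to 7 times its original value.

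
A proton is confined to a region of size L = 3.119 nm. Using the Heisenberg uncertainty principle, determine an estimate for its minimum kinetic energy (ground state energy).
533.241 neV

Using the uncertainty principle to estimate ground state energy:

1. The position uncertainty is approximately the confinement size:
   Δx ≈ L = 3.119e-09 m

2. From ΔxΔp ≥ ℏ/2, the minimum momentum uncertainty is:
   Δp ≈ ℏ/(2L) = 1.691e-26 kg·m/s

3. The kinetic energy is approximately:
   KE ≈ (Δp)²/(2m) = (1.691e-26)²/(2 × 1.673e-27 kg)
   KE ≈ 8.543e-26 J = 533.241 neV

This is an order-of-magnitude estimate of the ground state energy.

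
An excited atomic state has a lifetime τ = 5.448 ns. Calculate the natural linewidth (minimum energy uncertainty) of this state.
60.409 neV

Using the energy-time uncertainty principle:
ΔEΔt ≥ ℏ/2

The lifetime τ represents the time uncertainty Δt.
The natural linewidth (minimum energy uncertainty) is:

ΔE = ℏ/(2τ)
ΔE = (1.055e-34 J·s) / (2 × 5.448e-09 s)
ΔE = 9.679e-27 J = 60.409 neV

This natural linewidth limits the precision of spectroscopic measurements.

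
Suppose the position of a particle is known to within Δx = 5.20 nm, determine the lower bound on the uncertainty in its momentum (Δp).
1.014 × 10^-26 kg·m/s

Using the Heisenberg uncertainty principle:
ΔxΔp ≥ ℏ/2

The minimum uncertainty in momentum is:
Δp_min = ℏ/(2Δx)
Δp_min = (1.055e-34 J·s) / (2 × 5.200e-09 m)
Δp_min = 1.014e-26 kg·m/s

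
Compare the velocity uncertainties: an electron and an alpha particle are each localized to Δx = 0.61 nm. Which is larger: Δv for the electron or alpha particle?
The electron has the larger minimum velocity uncertainty, by a ratio of 7294.3.

For both particles, Δp_min = ℏ/(2Δx) = 8.644e-26 kg·m/s (same for both).

The velocity uncertainty is Δv = Δp/m:
- electron: Δv = 8.644e-26 / 9.109e-31 = 9.489e+04 m/s = 94.892 km/s
- alpha particle: Δv = 8.644e-26 / 6.645e-27 = 1.301e+01 m/s = 13.009 m/s

Ratio: 9.489e+04 / 1.301e+01 = 7294.3

The lighter particle has larger velocity uncertainty because Δv ∝ 1/m.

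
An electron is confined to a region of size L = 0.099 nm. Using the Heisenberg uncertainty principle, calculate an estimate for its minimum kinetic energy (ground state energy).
971.835 meV

Using the uncertainty principle to estimate ground state energy:

1. The position uncertainty is approximately the confinement size:
   Δx ≈ L = 9.900e-11 m

2. From ΔxΔp ≥ ℏ/2, the minimum momentum uncertainty is:
   Δp ≈ ℏ/(2L) = 5.326e-25 kg·m/s

3. The kinetic energy is approximately:
   KE ≈ (Δp)²/(2m) = (5.326e-25)²/(2 × 9.109e-31 kg)
   KE ≈ 1.557e-19 J = 971.835 meV

This is an order-of-magnitude estimate of the ground state energy.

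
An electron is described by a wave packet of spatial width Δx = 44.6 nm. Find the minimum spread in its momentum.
1.182 × 10^-27 kg·m/s

For a wave packet, the spatial width Δx and momentum spread Δp are related by the uncertainty principle:
ΔxΔp ≥ ℏ/2

The minimum momentum spread is:
Δp_min = ℏ/(2Δx)
Δp_min = (1.055e-34 J·s) / (2 × 4.460e-08 m)
Δp_min = 1.182e-27 kg·m/s

A wave packet cannot have both a well-defined position and well-defined momentum.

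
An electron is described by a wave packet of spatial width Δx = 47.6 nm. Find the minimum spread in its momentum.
1.108 × 10^-27 kg·m/s

For a wave packet, the spatial width Δx and momentum spread Δp are related by the uncertainty principle:
ΔxΔp ≥ ℏ/2

The minimum momentum spread is:
Δp_min = ℏ/(2Δx)
Δp_min = (1.055e-34 J·s) / (2 × 4.760e-08 m)
Δp_min = 1.108e-27 kg·m/s

A wave packet cannot have both a well-defined position and well-defined momentum.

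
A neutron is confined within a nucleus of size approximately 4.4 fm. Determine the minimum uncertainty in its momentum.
1.198 × 10^-20 kg·m/s

Using the Heisenberg uncertainty principle:
ΔxΔp ≥ ℏ/2

With Δx ≈ L = 4.400e-15 m (the confinement size):
Δp_min = ℏ/(2Δx)
Δp_min = (1.055e-34 J·s) / (2 × 4.400e-15 m)
Δp_min = 1.198e-20 kg·m/s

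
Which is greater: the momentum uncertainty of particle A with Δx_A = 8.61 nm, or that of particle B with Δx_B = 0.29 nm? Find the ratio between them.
Particle B has the larger minimum momentum uncertainty, by a factor of 29.69.

For each particle, the minimum momentum uncertainty is Δp_min = ℏ/(2Δx):

Particle A: Δp_A = ℏ/(2×8.610e-09 m) = 6.124e-27 kg·m/s
Particle B: Δp_B = ℏ/(2×2.900e-10 m) = 1.818e-25 kg·m/s

Ratio: Δp_B/Δp_A = 29.69

Since Δp_min ∝ 1/Δx, the particle with smaller position uncertainty (B) has larger momentum uncertainty.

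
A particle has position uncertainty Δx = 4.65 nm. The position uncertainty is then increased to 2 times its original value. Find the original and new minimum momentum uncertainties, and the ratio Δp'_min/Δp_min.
Original Δp_min = 1.134 × 10^-26 kg·m/s; new Δp'_min = 5.670 × 10^-27 kg·m/s; ratio Δp'_min/Δp_min = 1/2.

From the uncertainty principle ΔxΔp ≥ ℏ/2, the minimum momentum uncertainty is Δp_min = ℏ/(2Δx).

Original (Δx = 4.65 nm = 4.650e-09 m):
Δp_min = (1.055e-34 J·s)/(2 × 4.650e-09 m) = 1.134e-26 kg·m/s

When Δx → 2Δx:
Δp'_min = ℏ/(2 × 2Δx) = (1/2) × ℏ/(2Δx) = (1/2) × Δp_min
Δp'_min = 1/2 × 1.134e-26 kg·m/s = 5.670e-27 kg·m/s

Since Δp_min ∝ 1/Δx, when Δx is increased to 2 times its original value, Δp_min decreases to 1/2 of its original value.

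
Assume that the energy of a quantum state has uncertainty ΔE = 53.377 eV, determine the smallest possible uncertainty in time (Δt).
6.166 as

Using the energy-time uncertainty principle:
ΔEΔt ≥ ℏ/2

The minimum uncertainty in time is:
Δt_min = ℏ/(2ΔE)
Δt_min = (1.055e-34 J·s) / (2 × 8.552e-18 J)
Δt_min = 6.166e-18 s = 6.166 as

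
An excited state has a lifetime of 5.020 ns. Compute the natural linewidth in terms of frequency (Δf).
15.852 MHz

Using the energy-time uncertainty principle and E = hf:
ΔEΔt ≥ ℏ/2
hΔf·Δt ≥ ℏ/2

The minimum frequency uncertainty is:
Δf = ℏ/(2hτ) = 1/(4πτ)
Δf = 1/(4π × 5.020e-09 s)
Δf = 1.585e+07 Hz = 15.852 MHz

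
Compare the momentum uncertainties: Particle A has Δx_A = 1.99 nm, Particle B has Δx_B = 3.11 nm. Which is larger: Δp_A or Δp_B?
Particle A has the larger minimum momentum uncertainty, by a factor of 1.56.

For each particle, the minimum momentum uncertainty is Δp_min = ℏ/(2Δx):

Particle A: Δp_A = ℏ/(2×1.990e-09 m) = 2.650e-26 kg·m/s
Particle B: Δp_B = ℏ/(2×3.110e-09 m) = 1.695e-26 kg·m/s

Ratio: Δp_A/Δp_B = 1.56

Since Δp_min ∝ 1/Δx, the particle with smaller position uncertainty (A) has larger momentum uncertainty.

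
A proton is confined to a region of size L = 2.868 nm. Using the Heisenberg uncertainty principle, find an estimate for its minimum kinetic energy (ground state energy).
630.661 neV

Using the uncertainty principle to estimate ground state energy:

1. The position uncertainty is approximately the confinement size:
   Δx ≈ L = 2.868e-09 m

2. From ΔxΔp ≥ ℏ/2, the minimum momentum uncertainty is:
   Δp ≈ ℏ/(2L) = 1.839e-26 kg·m/s

3. The kinetic energy is approximately:
   KE ≈ (Δp)²/(2m) = (1.839e-26)²/(2 × 1.673e-27 kg)
   KE ≈ 1.010e-25 J = 630.661 neV

This is an order-of-magnitude estimate of the ground state energy.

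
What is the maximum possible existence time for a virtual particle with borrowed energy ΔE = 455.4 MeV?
7.227 × 10^-25 s

Using the energy-time uncertainty principle:
ΔEΔt ≥ ℏ/2

For a virtual particle borrowing energy ΔE, the maximum lifetime is:
Δt_max = ℏ/(2ΔE)

Converting energy:
ΔE = 455.4 MeV = 7.296e-11 J

Δt_max = (1.055e-34 J·s) / (2 × 7.296e-11 J)
Δt_max = 7.227e-25 s = 7.227 × 10^-25 s

Virtual particles with higher borrowed energy exist for shorter times.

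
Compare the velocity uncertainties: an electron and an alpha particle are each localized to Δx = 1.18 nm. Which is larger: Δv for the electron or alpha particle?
The electron has the larger minimum velocity uncertainty, by a ratio of 7294.3.

For both particles, Δp_min = ℏ/(2Δx) = 4.469e-26 kg·m/s (same for both).

The velocity uncertainty is Δv = Δp/m:
- electron: Δv = 4.469e-26 / 9.109e-31 = 4.905e+04 m/s = 49.054 km/s
- alpha particle: Δv = 4.469e-26 / 6.645e-27 = 6.725e+00 m/s = 6.725 m/s

Ratio: 4.905e+04 / 6.725e+00 = 7294.3

The lighter particle has larger velocity uncertainty because Δv ∝ 1/m.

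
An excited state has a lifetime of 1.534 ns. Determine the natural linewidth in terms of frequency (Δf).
51.876 MHz

Using the energy-time uncertainty principle and E = hf:
ΔEΔt ≥ ℏ/2
hΔf·Δt ≥ ℏ/2

The minimum frequency uncertainty is:
Δf = ℏ/(2hτ) = 1/(4πτ)
Δf = 1/(4π × 1.534e-09 s)
Δf = 5.188e+07 Hz = 51.876 MHz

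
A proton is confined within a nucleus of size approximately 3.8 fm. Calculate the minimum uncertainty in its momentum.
1.388 × 10^-20 kg·m/s

Using the Heisenberg uncertainty principle:
ΔxΔp ≥ ℏ/2

With Δx ≈ L = 3.800e-15 m (the confinement size):
Δp_min = ℏ/(2Δx)
Δp_min = (1.055e-34 J·s) / (2 × 3.800e-15 m)
Δp_min = 1.388e-20 kg·m/s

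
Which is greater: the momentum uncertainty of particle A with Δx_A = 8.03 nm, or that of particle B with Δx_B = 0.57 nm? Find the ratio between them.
Particle B has the larger minimum momentum uncertainty, by a factor of 14.09.

For each particle, the minimum momentum uncertainty is Δp_min = ℏ/(2Δx):

Particle A: Δp_A = ℏ/(2×8.030e-09 m) = 6.566e-27 kg·m/s
Particle B: Δp_B = ℏ/(2×5.700e-10 m) = 9.251e-26 kg·m/s

Ratio: Δp_B/Δp_A = 14.09

Since Δp_min ∝ 1/Δx, the particle with smaller position uncertainty (B) has larger momentum uncertainty.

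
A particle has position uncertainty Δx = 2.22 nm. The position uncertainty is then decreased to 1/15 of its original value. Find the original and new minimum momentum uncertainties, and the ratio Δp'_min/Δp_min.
Original Δp_min = 2.375 × 10^-26 kg·m/s; new Δp'_min = 3.563 × 10^-25 kg·m/s; ratio Δp'_min/Δp_min = 15.

From the uncertainty principle ΔxΔp ≥ ℏ/2, the minimum momentum uncertainty is Δp_min = ℏ/(2Δx).

Original (Δx = 2.22 nm = 2.220e-09 m):
Δp_min = (1.055e-34 J·s)/(2 × 2.220e-09 m) = 2.375e-26 kg·m/s

When Δx → (1/15)Δx:
Δp'_min = ℏ/(2 × (1/15)Δx) = 15 × ℏ/(2Δx) = 15 × Δp_min
Δp'_min = 15 × 2.375e-26 kg·m/s = 3.563e-25 kg·m/s

Since Δp_min ∝ 1/Δx, when Δx is decreased to 1/15 of its original value, Δp_min increases to 15 times its original value.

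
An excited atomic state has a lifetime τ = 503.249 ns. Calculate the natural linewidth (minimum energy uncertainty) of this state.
653.963 peV

Using the energy-time uncertainty principle:
ΔEΔt ≥ ℏ/2

The lifetime τ represents the time uncertainty Δt.
The natural linewidth (minimum energy uncertainty) is:

ΔE = ℏ/(2τ)
ΔE = (1.055e-34 J·s) / (2 × 5.032e-07 s)
ΔE = 1.048e-28 J = 653.963 peV

This natural linewidth limits the precision of spectroscopic measurements.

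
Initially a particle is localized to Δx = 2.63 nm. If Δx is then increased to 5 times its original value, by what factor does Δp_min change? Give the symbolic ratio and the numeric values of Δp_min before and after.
Original Δp_min = 2.005 × 10^-26 kg·m/s; new Δp'_min = 4.010 × 10^-27 kg·m/s; ratio Δp'_min/Δp_min = 1/5.

From the uncertainty principle ΔxΔp ≥ ℏ/2, the minimum momentum uncertainty is Δp_min = ℏ/(2Δx).

Original (Δx = 2.63 nm = 2.630e-09 m):
Δp_min = (1.055e-34 J·s)/(2 × 2.630e-09 m) = 2.005e-26 kg·m/s

When Δx → 5Δx:
Δp'_min = ℏ/(2 × 5Δx) = (1/5) × ℏ/(2Δx) = (1/5) × Δp_min
Δp'_min = 1/5 × 2.005e-26 kg·m/s = 4.010e-27 kg·m/s

Since Δp_min ∝ 1/Δx, when Δx is increased to 5 times its original value, Δp_min decreases to 1/5 of its original value.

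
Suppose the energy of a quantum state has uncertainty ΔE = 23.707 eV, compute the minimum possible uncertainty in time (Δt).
13.882 as

Using the energy-time uncertainty principle:
ΔEΔt ≥ ℏ/2

The minimum uncertainty in time is:
Δt_min = ℏ/(2ΔE)
Δt_min = (1.055e-34 J·s) / (2 × 3.798e-18 J)
Δt_min = 1.388e-17 s = 13.882 as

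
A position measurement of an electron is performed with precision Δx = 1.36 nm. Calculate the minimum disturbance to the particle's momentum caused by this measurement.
3.877 × 10^-26 kg·m/s

The uncertainty principle implies that measuring position disturbs momentum:
ΔxΔp ≥ ℏ/2

When we measure position with precision Δx, we necessarily introduce a momentum uncertainty:
Δp ≥ ℏ/(2Δx)
Δp_min = (1.055e-34 J·s) / (2 × 1.360e-09 m)
Δp_min = 3.877e-26 kg·m/s

The more precisely we measure position, the greater the momentum disturbance.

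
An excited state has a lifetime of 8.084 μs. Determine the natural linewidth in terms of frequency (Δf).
9.844 kHz

Using the energy-time uncertainty principle and E = hf:
ΔEΔt ≥ ℏ/2
hΔf·Δt ≥ ℏ/2

The minimum frequency uncertainty is:
Δf = ℏ/(2hτ) = 1/(4πτ)
Δf = 1/(4π × 8.084e-06 s)
Δf = 9.844e+03 Hz = 9.844 kHz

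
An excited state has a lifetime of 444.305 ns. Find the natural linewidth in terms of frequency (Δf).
179.106 kHz

Using the energy-time uncertainty principle and E = hf:
ΔEΔt ≥ ℏ/2
hΔf·Δt ≥ ℏ/2

The minimum frequency uncertainty is:
Δf = ℏ/(2hτ) = 1/(4πτ)
Δf = 1/(4π × 4.443e-07 s)
Δf = 1.791e+05 Hz = 179.106 kHz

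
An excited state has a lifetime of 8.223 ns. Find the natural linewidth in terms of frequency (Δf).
9.677 MHz

Using the energy-time uncertainty principle and E = hf:
ΔEΔt ≥ ℏ/2
hΔf·Δt ≥ ℏ/2

The minimum frequency uncertainty is:
Δf = ℏ/(2hτ) = 1/(4πτ)
Δf = 1/(4π × 8.223e-09 s)
Δf = 9.677e+06 Hz = 9.677 MHz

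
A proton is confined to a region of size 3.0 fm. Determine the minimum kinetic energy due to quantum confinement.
576.384 keV

Using the uncertainty principle:

1. Position uncertainty: Δx ≈ 3.000e-15 m
2. Minimum momentum uncertainty: Δp = ℏ/(2Δx) = 1.758e-20 kg·m/s
3. Minimum kinetic energy:
   KE = (Δp)²/(2m) = (1.758e-20)²/(2 × 1.673e-27 kg)
   KE = 9.235e-14 J = 576.384 keV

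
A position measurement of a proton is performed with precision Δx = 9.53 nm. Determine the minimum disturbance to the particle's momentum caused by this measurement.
5.533 × 10^-27 kg·m/s

The uncertainty principle implies that measuring position disturbs momentum:
ΔxΔp ≥ ℏ/2

When we measure position with precision Δx, we necessarily introduce a momentum uncertainty:
Δp ≥ ℏ/(2Δx)
Δp_min = (1.055e-34 J·s) / (2 × 9.530e-09 m)
Δp_min = 5.533e-27 kg·m/s

The more precisely we measure position, the greater the momentum disturbance.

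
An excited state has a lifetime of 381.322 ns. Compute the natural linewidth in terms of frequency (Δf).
208.688 kHz

Using the energy-time uncertainty principle and E = hf:
ΔEΔt ≥ ℏ/2
hΔf·Δt ≥ ℏ/2

The minimum frequency uncertainty is:
Δf = ℏ/(2hτ) = 1/(4πτ)
Δf = 1/(4π × 3.813e-07 s)
Δf = 2.087e+05 Hz = 208.688 kHz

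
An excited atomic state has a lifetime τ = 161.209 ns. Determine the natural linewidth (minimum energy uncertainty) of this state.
2.041 neV

Using the energy-time uncertainty principle:
ΔEΔt ≥ ℏ/2

The lifetime τ represents the time uncertainty Δt.
The natural linewidth (minimum energy uncertainty) is:

ΔE = ℏ/(2τ)
ΔE = (1.055e-34 J·s) / (2 × 1.612e-07 s)
ΔE = 3.271e-28 J = 2.041 neV

This natural linewidth limits the precision of spectroscopic measurements.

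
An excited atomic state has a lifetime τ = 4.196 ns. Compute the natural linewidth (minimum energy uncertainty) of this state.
78.433 neV

Using the energy-time uncertainty principle:
ΔEΔt ≥ ℏ/2

The lifetime τ represents the time uncertainty Δt.
The natural linewidth (minimum energy uncertainty) is:

ΔE = ℏ/(2τ)
ΔE = (1.055e-34 J·s) / (2 × 4.196e-09 s)
ΔE = 1.257e-26 J = 78.433 neV

This natural linewidth limits the precision of spectroscopic measurements.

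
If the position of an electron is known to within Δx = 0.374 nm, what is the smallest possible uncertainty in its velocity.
154.770 km/s

Using the Heisenberg uncertainty principle and Δp = mΔv:
ΔxΔp ≥ ℏ/2
Δx(mΔv) ≥ ℏ/2

The minimum uncertainty in velocity is:
Δv_min = ℏ/(2mΔx)
Δv_min = (1.055e-34 J·s) / (2 × 9.109e-31 kg × 3.740e-10 m)
Δv_min = 1.548e+05 m/s = 154.770 km/s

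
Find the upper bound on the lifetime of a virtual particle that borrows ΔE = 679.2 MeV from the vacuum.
4.845 × 10^-25 s

Using the energy-time uncertainty principle:
ΔEΔt ≥ ℏ/2

For a virtual particle borrowing energy ΔE, the maximum lifetime is:
Δt_max = ℏ/(2ΔE)

Converting energy:
ΔE = 679.2 MeV = 1.088e-10 J

Δt_max = (1.055e-34 J·s) / (2 × 1.088e-10 J)
Δt_max = 4.845e-25 s = 4.845 × 10^-25 s

Virtual particles with higher borrowed energy exist for shorter times.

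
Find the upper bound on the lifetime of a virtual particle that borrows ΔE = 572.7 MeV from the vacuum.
5.747 × 10^-25 s

Using the energy-time uncertainty principle:
ΔEΔt ≥ ℏ/2

For a virtual particle borrowing energy ΔE, the maximum lifetime is:
Δt_max = ℏ/(2ΔE)

Converting energy:
ΔE = 572.7 MeV = 9.176e-11 J

Δt_max = (1.055e-34 J·s) / (2 × 9.176e-11 J)
Δt_max = 5.747e-25 s = 5.747 × 10^-25 s

Virtual particles with higher borrowed energy exist for shorter times.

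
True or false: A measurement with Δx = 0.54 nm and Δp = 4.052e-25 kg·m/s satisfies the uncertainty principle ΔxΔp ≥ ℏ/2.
Yes, it satisfies the uncertainty principle.

Calculate the product ΔxΔp:
ΔxΔp = (5.400e-10 m) × (4.052e-25 kg·m/s)
ΔxΔp = 2.188e-34 J·s

Compare to the minimum allowed value ℏ/2:
ℏ/2 = 5.273e-35 J·s

Since ΔxΔp = 2.188e-34 J·s ≥ 5.273e-35 J·s = ℏ/2,
the measurement satisfies the uncertainty principle.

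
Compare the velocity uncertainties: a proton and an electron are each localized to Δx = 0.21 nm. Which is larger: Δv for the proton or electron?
The electron has the larger minimum velocity uncertainty, by a ratio of 1836.2.

For both particles, Δp_min = ℏ/(2Δx) = 2.511e-25 kg·m/s (same for both).

The velocity uncertainty is Δv = Δp/m:
- proton: Δv = 2.511e-25 / 1.673e-27 = 1.501e+02 m/s = 150.117 m/s
- electron: Δv = 2.511e-25 / 9.109e-31 = 2.756e+05 m/s = 275.637 km/s

Ratio: 2.756e+05 / 1.501e+02 = 1836.2

The lighter particle has larger velocity uncertainty because Δv ∝ 1/m.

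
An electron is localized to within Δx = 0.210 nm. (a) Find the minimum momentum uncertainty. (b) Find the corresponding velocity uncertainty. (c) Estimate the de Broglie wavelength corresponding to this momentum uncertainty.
(a) Δp_min = 2.511 × 10^-25 kg·m/s
(b) Δv_min = 275.637 km/s
(c) λ_dB = 2.639 nm

Step-by-step:

(a) From the uncertainty principle:
Δp_min = ℏ/(2Δx) = (1.055e-34 J·s)/(2 × 2.100e-10 m) = 2.511e-25 kg·m/s

(b) The velocity uncertainty:
Δv = Δp/m = (2.511e-25 kg·m/s)/(9.109e-31 kg) = 2.756e+05 m/s = 275.637 km/s

(c) The de Broglie wavelength for this momentum:
λ = h/p = (6.626e-34 J·s)/(2.511e-25 kg·m/s) = 2.639e-09 m = 2.639 nm

Note: The de Broglie wavelength is comparable to the localization size, as expected from wave-particle duality.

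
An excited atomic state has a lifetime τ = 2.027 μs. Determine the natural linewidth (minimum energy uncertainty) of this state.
162.361 peV

Using the energy-time uncertainty principle:
ΔEΔt ≥ ℏ/2

The lifetime τ represents the time uncertainty Δt.
The natural linewidth (minimum energy uncertainty) is:

ΔE = ℏ/(2τ)
ΔE = (1.055e-34 J·s) / (2 × 2.027e-06 s)
ΔE = 2.601e-29 J = 162.361 peV

This natural linewidth limits the precision of spectroscopic measurements.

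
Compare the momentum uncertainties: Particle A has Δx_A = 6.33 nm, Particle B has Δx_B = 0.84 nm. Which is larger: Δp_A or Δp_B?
Particle B has the larger minimum momentum uncertainty, by a factor of 7.54.

For each particle, the minimum momentum uncertainty is Δp_min = ℏ/(2Δx):

Particle A: Δp_A = ℏ/(2×6.330e-09 m) = 8.330e-27 kg·m/s
Particle B: Δp_B = ℏ/(2×8.400e-10 m) = 6.277e-26 kg·m/s

Ratio: Δp_B/Δp_A = 7.54

Since Δp_min ∝ 1/Δx, the particle with smaller position uncertainty (B) has larger momentum uncertainty.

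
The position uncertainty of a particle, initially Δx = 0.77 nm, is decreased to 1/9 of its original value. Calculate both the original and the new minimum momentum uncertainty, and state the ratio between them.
Original Δp_min = 6.848 × 10^-26 kg·m/s; new Δp'_min = 6.163 × 10^-25 kg·m/s; ratio Δp'_min/Δp_min = 9.

From the uncertainty principle ΔxΔp ≥ ℏ/2, the minimum momentum uncertainty is Δp_min = ℏ/(2Δx).

Original (Δx = 0.77 nm = 7.700e-10 m):
Δp_min = (1.055e-34 J·s)/(2 × 7.700e-10 m) = 6.848e-26 kg·m/s

When Δx → (1/9)Δx:
Δp'_min = ℏ/(2 × (1/9)Δx) = 9 × ℏ/(2Δx) = 9 × Δp_min
Δp'_min = 9 × 6.848e-26 kg·m/s = 6.163e-25 kg·m/s

Since Δp_min ∝ 1/Δx, when Δx is decreased to 1/9 of its original value, Δp_min increases to 9 times its original value.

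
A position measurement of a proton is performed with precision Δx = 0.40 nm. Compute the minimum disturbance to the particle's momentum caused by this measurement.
1.318 × 10^-25 kg·m/s

The uncertainty principle implies that measuring position disturbs momentum:
ΔxΔp ≥ ℏ/2

When we measure position with precision Δx, we necessarily introduce a momentum uncertainty:
Δp ≥ ℏ/(2Δx)
Δp_min = (1.055e-34 J·s) / (2 × 4.000e-10 m)
Δp_min = 1.318e-25 kg·m/s

The more precisely we measure position, the greater the momentum disturbance.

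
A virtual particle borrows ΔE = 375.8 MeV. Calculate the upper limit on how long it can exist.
8.757 × 10^-25 s

Using the energy-time uncertainty principle:
ΔEΔt ≥ ℏ/2

For a virtual particle borrowing energy ΔE, the maximum lifetime is:
Δt_max = ℏ/(2ΔE)

Converting energy:
ΔE = 375.8 MeV = 6.021e-11 J

Δt_max = (1.055e-34 J·s) / (2 × 6.021e-11 J)
Δt_max = 8.757e-25 s = 8.757 × 10^-25 s

Virtual particles with higher borrowed energy exist for shorter times.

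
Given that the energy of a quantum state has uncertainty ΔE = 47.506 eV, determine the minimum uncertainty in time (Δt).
6.928 as

Using the energy-time uncertainty principle:
ΔEΔt ≥ ℏ/2

The minimum uncertainty in time is:
Δt_min = ℏ/(2ΔE)
Δt_min = (1.055e-34 J·s) / (2 × 7.611e-18 J)
Δt_min = 6.928e-18 s = 6.928 as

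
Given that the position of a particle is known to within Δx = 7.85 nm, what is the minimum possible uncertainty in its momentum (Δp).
6.717 × 10^-27 kg·m/s

Using the Heisenberg uncertainty principle:
ΔxΔp ≥ ℏ/2

The minimum uncertainty in momentum is:
Δp_min = ℏ/(2Δx)
Δp_min = (1.055e-34 J·s) / (2 × 7.850e-09 m)
Δp_min = 6.717e-27 kg·m/s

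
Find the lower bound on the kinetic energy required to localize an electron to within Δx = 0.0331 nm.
8.694 eV

Localizing a particle requires giving it sufficient momentum uncertainty:

1. From uncertainty principle: Δp ≥ ℏ/(2Δx)
   Δp_min = (1.055e-34 J·s) / (2 × 3.310e-11 m)
   Δp_min = 1.593e-24 kg·m/s

2. This momentum uncertainty corresponds to kinetic energy:
   KE ≈ (Δp)²/(2m) = (1.593e-24)²/(2 × 9.109e-31 kg)
   KE = 1.393e-18 J = 8.694 eV

Tighter localization requires more energy.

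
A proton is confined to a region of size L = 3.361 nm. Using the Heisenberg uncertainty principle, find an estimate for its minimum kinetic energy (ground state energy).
459.216 neV

Using the uncertainty principle to estimate ground state energy:

1. The position uncertainty is approximately the confinement size:
   Δx ≈ L = 3.361e-09 m

2. From ΔxΔp ≥ ℏ/2, the minimum momentum uncertainty is:
   Δp ≈ ℏ/(2L) = 1.569e-26 kg·m/s

3. The kinetic energy is approximately:
   KE ≈ (Δp)²/(2m) = (1.569e-26)²/(2 × 1.673e-27 kg)
   KE ≈ 7.357e-26 J = 459.216 neV

This is an order-of-magnitude estimate of the ground state energy.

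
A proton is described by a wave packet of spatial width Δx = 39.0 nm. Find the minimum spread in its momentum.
1.352 × 10^-27 kg·m/s

For a wave packet, the spatial width Δx and momentum spread Δp are related by the uncertainty principle:
ΔxΔp ≥ ℏ/2

The minimum momentum spread is:
Δp_min = ℏ/(2Δx)
Δp_min = (1.055e-34 J·s) / (2 × 3.900e-08 m)
Δp_min = 1.352e-27 kg·m/s

A wave packet cannot have both a well-defined position and well-defined momentum.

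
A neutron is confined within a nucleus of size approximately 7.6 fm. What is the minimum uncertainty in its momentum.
6.938 × 10^-21 kg·m/s

Using the Heisenberg uncertainty principle:
ΔxΔp ≥ ℏ/2

With Δx ≈ L = 7.600e-15 m (the confinement size):
Δp_min = ℏ/(2Δx)
Δp_min = (1.055e-34 J·s) / (2 × 7.600e-15 m)
Δp_min = 6.938e-21 kg·m/s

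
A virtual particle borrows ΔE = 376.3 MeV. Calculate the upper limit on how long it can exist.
8.746 × 10^-25 s

Using the energy-time uncertainty principle:
ΔEΔt ≥ ℏ/2

For a virtual particle borrowing energy ΔE, the maximum lifetime is:
Δt_max = ℏ/(2ΔE)

Converting energy:
ΔE = 376.3 MeV = 6.029e-11 J

Δt_max = (1.055e-34 J·s) / (2 × 6.029e-11 J)
Δt_max = 8.746e-25 s = 8.746 × 10^-25 s

Virtual particles with higher borrowed energy exist for shorter times.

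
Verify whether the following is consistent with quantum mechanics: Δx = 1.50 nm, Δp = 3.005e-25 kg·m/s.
Yes, it satisfies the uncertainty principle.

Calculate the product ΔxΔp:
ΔxΔp = (1.500e-09 m) × (3.005e-25 kg·m/s)
ΔxΔp = 4.508e-34 J·s

Compare to the minimum allowed value ℏ/2:
ℏ/2 = 5.273e-35 J·s

Since ΔxΔp = 4.508e-34 J·s ≥ 5.273e-35 J·s = ℏ/2,
the measurement satisfies the uncertainty principle.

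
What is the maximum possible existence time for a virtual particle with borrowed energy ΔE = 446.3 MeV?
7.374 × 10^-25 s

Using the energy-time uncertainty principle:
ΔEΔt ≥ ℏ/2

For a virtual particle borrowing energy ΔE, the maximum lifetime is:
Δt_max = ℏ/(2ΔE)

Converting energy:
ΔE = 446.3 MeV = 7.151e-11 J

Δt_max = (1.055e-34 J·s) / (2 × 7.151e-11 J)
Δt_max = 7.374e-25 s = 7.374 × 10^-25 s

Virtual particles with higher borrowed energy exist for shorter times.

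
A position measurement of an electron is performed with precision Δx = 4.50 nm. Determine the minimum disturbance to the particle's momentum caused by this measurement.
1.172 × 10^-26 kg·m/s

The uncertainty principle implies that measuring position disturbs momentum:
ΔxΔp ≥ ℏ/2

When we measure position with precision Δx, we necessarily introduce a momentum uncertainty:
Δp ≥ ℏ/(2Δx)
Δp_min = (1.055e-34 J·s) / (2 × 4.500e-09 m)
Δp_min = 1.172e-26 kg·m/s

The more precisely we measure position, the greater the momentum disturbance.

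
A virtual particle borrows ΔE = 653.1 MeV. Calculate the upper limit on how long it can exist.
5.039 × 10^-25 s

Using the energy-time uncertainty principle:
ΔEΔt ≥ ℏ/2

For a virtual particle borrowing energy ΔE, the maximum lifetime is:
Δt_max = ℏ/(2ΔE)

Converting energy:
ΔE = 653.1 MeV = 1.046e-10 J

Δt_max = (1.055e-34 J·s) / (2 × 1.046e-10 J)
Δt_max = 5.039e-25 s = 5.039 × 10^-25 s

Virtual particles with higher borrowed energy exist for shorter times.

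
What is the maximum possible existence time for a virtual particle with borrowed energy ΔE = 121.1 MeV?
2.718 ys

Using the energy-time uncertainty principle:
ΔEΔt ≥ ℏ/2

For a virtual particle borrowing energy ΔE, the maximum lifetime is:
Δt_max = ℏ/(2ΔE)

Converting energy:
ΔE = 121.1 MeV = 1.940e-11 J

Δt_max = (1.055e-34 J·s) / (2 × 1.940e-11 J)
Δt_max = 2.718e-24 s = 2.718 ys

Virtual particles with higher borrowed energy exist for shorter times.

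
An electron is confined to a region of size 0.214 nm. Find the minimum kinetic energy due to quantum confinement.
207.987 meV

Using the uncertainty principle:

1. Position uncertainty: Δx ≈ 2.140e-10 m
2. Minimum momentum uncertainty: Δp = ℏ/(2Δx) = 2.464e-25 kg·m/s
3. Minimum kinetic energy:
   KE = (Δp)²/(2m) = (2.464e-25)²/(2 × 9.109e-31 kg)
   KE = 3.332e-20 J = 207.987 meV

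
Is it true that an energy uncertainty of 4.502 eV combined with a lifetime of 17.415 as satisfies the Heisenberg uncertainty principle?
No, it violates the uncertainty relation.

Calculate the product ΔEΔt:
ΔE = 4.502 eV = 7.213e-19 J
ΔEΔt = (7.213e-19 J) × (1.741e-17 s)
ΔEΔt = 1.256e-35 J·s

Compare to the minimum allowed value ℏ/2:
ℏ/2 = 5.273e-35 J·s

Since ΔEΔt = 1.256e-35 J·s < 5.273e-35 J·s = ℏ/2,
this violates the uncertainty relation.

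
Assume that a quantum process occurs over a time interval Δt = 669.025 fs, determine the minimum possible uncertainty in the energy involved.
491.919 μeV

Using the energy-time uncertainty principle:
ΔEΔt ≥ ℏ/2

The minimum uncertainty in energy is:
ΔE_min = ℏ/(2Δt)
ΔE_min = (1.055e-34 J·s) / (2 × 6.690e-13 s)
ΔE_min = 7.881e-23 J = 491.919 μeV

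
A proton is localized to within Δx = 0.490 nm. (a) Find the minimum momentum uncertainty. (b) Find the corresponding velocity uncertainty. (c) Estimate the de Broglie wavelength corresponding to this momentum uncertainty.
(a) Δp_min = 1.076 × 10^-25 kg·m/s
(b) Δv_min = 64.336 m/s
(c) λ_dB = 6.158 nm

Step-by-step:

(a) From the uncertainty principle:
Δp_min = ℏ/(2Δx) = (1.055e-34 J·s)/(2 × 4.900e-10 m) = 1.076e-25 kg·m/s

(b) The velocity uncertainty:
Δv = Δp/m = (1.076e-25 kg·m/s)/(1.673e-27 kg) = 6.434e+01 m/s = 64.336 m/s

(c) The de Broglie wavelength for this momentum:
λ = h/p = (6.626e-34 J·s)/(1.076e-25 kg·m/s) = 6.158e-09 m = 6.158 nm

Note: The de Broglie wavelength is comparable to the localization size, as expected from wave-particle duality.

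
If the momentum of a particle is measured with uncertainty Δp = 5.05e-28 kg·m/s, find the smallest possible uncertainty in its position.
104.413 nm

Using the Heisenberg uncertainty principle:
ΔxΔp ≥ ℏ/2

The minimum uncertainty in position is:
Δx_min = ℏ/(2Δp)
Δx_min = (1.055e-34 J·s) / (2 × 5.050e-28 kg·m/s)
Δx_min = 1.044e-07 m = 104.413 nm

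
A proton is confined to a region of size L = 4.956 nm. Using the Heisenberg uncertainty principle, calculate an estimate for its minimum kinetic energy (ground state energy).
211.199 neV

Using the uncertainty principle to estimate ground state energy:

1. The position uncertainty is approximately the confinement size:
   Δx ≈ L = 4.956e-09 m

2. From ΔxΔp ≥ ℏ/2, the minimum momentum uncertainty is:
   Δp ≈ ℏ/(2L) = 1.064e-26 kg·m/s

3. The kinetic energy is approximately:
   KE ≈ (Δp)²/(2m) = (1.064e-26)²/(2 × 1.673e-27 kg)
   KE ≈ 3.384e-26 J = 211.199 neV

This is an order-of-magnitude estimate of the ground state energy.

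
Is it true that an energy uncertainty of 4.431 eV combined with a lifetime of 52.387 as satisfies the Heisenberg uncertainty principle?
No, it violates the uncertainty relation.

Calculate the product ΔEΔt:
ΔE = 4.431 eV = 7.099e-19 J
ΔEΔt = (7.099e-19 J) × (5.239e-17 s)
ΔEΔt = 3.719e-35 J·s

Compare to the minimum allowed value ℏ/2:
ℏ/2 = 5.273e-35 J·s

Since ΔEΔt = 3.719e-35 J·s < 5.273e-35 J·s = ℏ/2,
this violates the uncertainty relation.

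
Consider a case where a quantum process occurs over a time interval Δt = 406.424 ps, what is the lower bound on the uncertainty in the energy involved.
809.760 neV

Using the energy-time uncertainty principle:
ΔEΔt ≥ ℏ/2

The minimum uncertainty in energy is:
ΔE_min = ℏ/(2Δt)
ΔE_min = (1.055e-34 J·s) / (2 × 4.064e-10 s)
ΔE_min = 1.297e-25 J = 809.760 neV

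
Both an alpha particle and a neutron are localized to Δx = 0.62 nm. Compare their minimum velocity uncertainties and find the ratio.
The neutron has the larger minimum velocity uncertainty, by a ratio of 4.0.

For both particles, Δp_min = ℏ/(2Δx) = 8.505e-26 kg·m/s (same for both).

The velocity uncertainty is Δv = Δp/m:
- alpha particle: Δv = 8.505e-26 / 6.645e-27 = 1.280e+01 m/s = 12.799 m/s
- neutron: Δv = 8.505e-26 / 1.675e-27 = 5.078e+01 m/s = 50.776 m/s

Ratio: 5.078e+01 / 1.280e+01 = 4.0

The lighter particle has larger velocity uncertainty because Δv ∝ 1/m.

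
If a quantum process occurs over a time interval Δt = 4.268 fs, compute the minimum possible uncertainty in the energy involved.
77.110 meV

Using the energy-time uncertainty principle:
ΔEΔt ≥ ℏ/2

The minimum uncertainty in energy is:
ΔE_min = ℏ/(2Δt)
ΔE_min = (1.055e-34 J·s) / (2 × 4.268e-15 s)
ΔE_min = 1.235e-20 J = 77.110 meV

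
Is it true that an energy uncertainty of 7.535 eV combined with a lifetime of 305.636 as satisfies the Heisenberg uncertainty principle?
Yes, it satisfies the uncertainty relation.

Calculate the product ΔEΔt:
ΔE = 7.535 eV = 1.207e-18 J
ΔEΔt = (1.207e-18 J) × (3.056e-16 s)
ΔEΔt = 3.690e-34 J·s

Compare to the minimum allowed value ℏ/2:
ℏ/2 = 5.273e-35 J·s

Since ΔEΔt = 3.690e-34 J·s ≥ 5.273e-35 J·s = ℏ/2,
this satisfies the uncertainty relation.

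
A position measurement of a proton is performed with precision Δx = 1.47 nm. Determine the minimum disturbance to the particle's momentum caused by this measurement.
3.587 × 10^-26 kg·m/s

The uncertainty principle implies that measuring position disturbs momentum:
ΔxΔp ≥ ℏ/2

When we measure position with precision Δx, we necessarily introduce a momentum uncertainty:
Δp ≥ ℏ/(2Δx)
Δp_min = (1.055e-34 J·s) / (2 × 1.470e-09 m)
Δp_min = 3.587e-26 kg·m/s

The more precisely we measure position, the greater the momentum disturbance.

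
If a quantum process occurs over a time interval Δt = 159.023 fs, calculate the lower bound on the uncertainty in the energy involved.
2.070 meV

Using the energy-time uncertainty principle:
ΔEΔt ≥ ℏ/2

The minimum uncertainty in energy is:
ΔE_min = ℏ/(2Δt)
ΔE_min = (1.055e-34 J·s) / (2 × 1.590e-13 s)
ΔE_min = 3.316e-22 J = 2.070 meV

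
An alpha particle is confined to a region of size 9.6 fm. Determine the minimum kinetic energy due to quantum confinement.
14.169 keV

Using the uncertainty principle:

1. Position uncertainty: Δx ≈ 9.600e-15 m
2. Minimum momentum uncertainty: Δp = ℏ/(2Δx) = 5.493e-21 kg·m/s
3. Minimum kinetic energy:
   KE = (Δp)²/(2m) = (5.493e-21)²/(2 × 6.645e-27 kg)
   KE = 2.270e-15 J = 14.169 keV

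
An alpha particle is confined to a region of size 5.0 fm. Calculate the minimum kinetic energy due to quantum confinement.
52.232 keV

Using the uncertainty principle:

1. Position uncertainty: Δx ≈ 5.000e-15 m
2. Minimum momentum uncertainty: Δp = ℏ/(2Δx) = 1.055e-20 kg·m/s
3. Minimum kinetic energy:
   KE = (Δp)²/(2m) = (1.055e-20)²/(2 × 6.645e-27 kg)
   KE = 8.369e-15 J = 52.232 keV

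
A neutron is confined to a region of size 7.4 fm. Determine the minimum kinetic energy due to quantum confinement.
94.600 keV

Using the uncertainty principle:

1. Position uncertainty: Δx ≈ 7.400e-15 m
2. Minimum momentum uncertainty: Δp = ℏ/(2Δx) = 7.125e-21 kg·m/s
3. Minimum kinetic energy:
   KE = (Δp)²/(2m) = (7.125e-21)²/(2 × 1.675e-27 kg)
   KE = 1.516e-14 J = 94.600 keV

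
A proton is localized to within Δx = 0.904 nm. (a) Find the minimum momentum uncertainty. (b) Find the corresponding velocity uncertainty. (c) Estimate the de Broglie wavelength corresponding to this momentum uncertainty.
(a) Δp_min = 5.833 × 10^-26 kg·m/s
(b) Δv_min = 34.872 m/s
(c) λ_dB = 11.360 nm

Step-by-step:

(a) From the uncertainty principle:
Δp_min = ℏ/(2Δx) = (1.055e-34 J·s)/(2 × 9.040e-10 m) = 5.833e-26 kg·m/s

(b) The velocity uncertainty:
Δv = Δp/m = (5.833e-26 kg·m/s)/(1.673e-27 kg) = 3.487e+01 m/s = 34.872 m/s

(c) The de Broglie wavelength for this momentum:
λ = h/p = (6.626e-34 J·s)/(5.833e-26 kg·m/s) = 1.136e-08 m = 11.360 nm

Note: The de Broglie wavelength is comparable to the localization size, as expected from wave-particle duality.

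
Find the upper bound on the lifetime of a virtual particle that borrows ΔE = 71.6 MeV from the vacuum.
4.596 ys

Using the energy-time uncertainty principle:
ΔEΔt ≥ ℏ/2

For a virtual particle borrowing energy ΔE, the maximum lifetime is:
Δt_max = ℏ/(2ΔE)

Converting energy:
ΔE = 71.6 MeV = 1.147e-11 J

Δt_max = (1.055e-34 J·s) / (2 × 1.147e-11 J)
Δt_max = 4.596e-24 s = 4.596 ys

Virtual particles with higher borrowed energy exist for shorter times.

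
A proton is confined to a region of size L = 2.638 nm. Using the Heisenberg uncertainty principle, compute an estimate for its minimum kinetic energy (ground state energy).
745.426 neV

Using the uncertainty principle to estimate ground state energy:

1. The position uncertainty is approximately the confinement size:
   Δx ≈ L = 2.638e-09 m

2. From ΔxΔp ≥ ℏ/2, the minimum momentum uncertainty is:
   Δp ≈ ℏ/(2L) = 1.999e-26 kg·m/s

3. The kinetic energy is approximately:
   KE ≈ (Δp)²/(2m) = (1.999e-26)²/(2 × 1.673e-27 kg)
   KE ≈ 1.194e-25 J = 745.426 neV

This is an order-of-magnitude estimate of the ground state energy.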